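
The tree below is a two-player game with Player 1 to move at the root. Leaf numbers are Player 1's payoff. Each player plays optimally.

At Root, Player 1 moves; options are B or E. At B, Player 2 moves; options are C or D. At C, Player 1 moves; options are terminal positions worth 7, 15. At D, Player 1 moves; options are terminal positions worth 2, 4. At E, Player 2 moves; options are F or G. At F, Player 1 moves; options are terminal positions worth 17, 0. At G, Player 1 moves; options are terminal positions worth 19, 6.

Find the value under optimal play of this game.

C (Player 1): max(7, 15) = 15
D (Player 1): max(2, 4) = 4
B (Player 2): min(15, 4) = 4
F (Player 1): max(17, 0) = 17
G (Player 1): max(19, 6) = 19
E (Player 2): min(17, 19) = 17
Root (Player 1): max(4, 17) = 17

17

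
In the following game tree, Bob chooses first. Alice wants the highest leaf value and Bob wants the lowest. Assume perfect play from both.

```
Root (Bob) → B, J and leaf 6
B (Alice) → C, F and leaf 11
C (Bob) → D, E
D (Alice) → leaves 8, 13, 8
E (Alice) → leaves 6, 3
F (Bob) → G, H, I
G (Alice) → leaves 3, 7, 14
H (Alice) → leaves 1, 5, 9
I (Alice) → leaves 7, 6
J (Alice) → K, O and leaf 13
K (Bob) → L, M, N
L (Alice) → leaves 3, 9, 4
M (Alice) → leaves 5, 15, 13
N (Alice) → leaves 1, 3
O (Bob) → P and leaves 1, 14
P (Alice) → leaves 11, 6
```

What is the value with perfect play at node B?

11

D: max(8, 13, 8) = 13
E: max(6, 3) = 6
C: min(13, 6) = 6
G: max(3, 7, 14) = 14
H: max(1, 5, 9) = 9
I: max(7, 6) = 7
F: min(14, 9, 7) = 7
B: max(6, 7, 11) = 11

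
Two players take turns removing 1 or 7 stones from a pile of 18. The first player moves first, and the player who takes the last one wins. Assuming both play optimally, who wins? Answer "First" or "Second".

Second

Compute winning (W) and losing (L) positions by backward induction:
i:   0  1  2  3  4  5  6  7  8  9 10 11 12 13 14 15 16 17 18
     L  W  L  W  L  W  L  W  L  W  L  W  L  W  L  W  L  W  L
Position 18 is L, so the second player wins.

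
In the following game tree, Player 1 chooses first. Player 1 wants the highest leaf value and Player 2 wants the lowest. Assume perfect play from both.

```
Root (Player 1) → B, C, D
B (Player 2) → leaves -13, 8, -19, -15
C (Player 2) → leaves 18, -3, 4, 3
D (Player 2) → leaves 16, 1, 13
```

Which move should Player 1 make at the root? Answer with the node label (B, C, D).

D

B (Player 2): min(-13, 8, -19, -15) = -19
C (Player 2): min(18, -3, 4, 3) = -3
D (Player 2): min(16, 1, 13) = 1
Root (Player 1): max(-19, -3, 1) = 1
Player 1 picks the child with the highest value: D (value 1).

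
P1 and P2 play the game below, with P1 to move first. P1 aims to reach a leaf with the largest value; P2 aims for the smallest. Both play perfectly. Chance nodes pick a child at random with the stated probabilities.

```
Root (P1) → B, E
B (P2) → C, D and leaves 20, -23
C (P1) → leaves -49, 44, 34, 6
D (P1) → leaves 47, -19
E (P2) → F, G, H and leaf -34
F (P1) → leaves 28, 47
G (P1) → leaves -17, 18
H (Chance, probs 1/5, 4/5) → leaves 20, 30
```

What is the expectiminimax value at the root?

-23

C (P1): max(-49, 44, 34, 6) = 44
D (P1): max(47, -19) = 47
B (P2): min(44, 47, 20, -23) = -23
F (P1): max(28, 47) = 47
G (P1): max(-17, 18) = 18
H (Chance): 1/5·20 + 4/5·30 = 28
E (P2): min(47, 18, 28, -34) = -34
Root (P1): max(-23, -34) = -23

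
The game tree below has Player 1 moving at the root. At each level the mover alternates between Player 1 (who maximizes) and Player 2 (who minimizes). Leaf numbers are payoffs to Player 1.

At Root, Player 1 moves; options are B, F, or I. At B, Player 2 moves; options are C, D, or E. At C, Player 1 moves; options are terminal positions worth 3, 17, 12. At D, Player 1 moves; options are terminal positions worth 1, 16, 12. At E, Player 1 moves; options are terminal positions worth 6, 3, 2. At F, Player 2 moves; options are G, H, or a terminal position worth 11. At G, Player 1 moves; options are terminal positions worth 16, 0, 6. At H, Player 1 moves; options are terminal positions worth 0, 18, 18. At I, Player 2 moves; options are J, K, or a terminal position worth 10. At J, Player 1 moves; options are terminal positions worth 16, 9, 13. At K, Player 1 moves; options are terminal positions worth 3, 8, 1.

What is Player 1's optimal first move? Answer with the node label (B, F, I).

F

C (Player 1): max(3, 17, 12) = 17
D (Player 1): max(1, 16, 12) = 16
E (Player 1): max(6, 3, 2) = 6
B (Player 2): min(17, 16, 6) = 6
G (Player 1): max(16, 0, 6) = 16
H (Player 1): max(0, 18, 18) = 18
F (Player 2): min(16, 18, 11) = 11
J (Player 1): max(16, 9, 13) = 16
K (Player 1): max(3, 8, 1) = 8
I (Player 2): min(16, 8, 10) = 8
Root (Player 1): max(6, 11, 8) = 11
Player 1 picks the child with the highest value: F (value 11).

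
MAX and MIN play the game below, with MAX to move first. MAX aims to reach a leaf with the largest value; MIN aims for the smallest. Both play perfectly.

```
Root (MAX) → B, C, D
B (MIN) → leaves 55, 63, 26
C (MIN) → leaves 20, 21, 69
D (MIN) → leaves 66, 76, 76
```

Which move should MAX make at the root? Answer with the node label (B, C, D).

D

B (MIN): min(55, 63, 26) = 26
C (MIN): min(20, 21, 69) = 20
D (MIN): min(66, 76, 76) = 66
Root (MAX): max(26, 20, 66) = 66
MAX picks the child with the highest value: D (value 66).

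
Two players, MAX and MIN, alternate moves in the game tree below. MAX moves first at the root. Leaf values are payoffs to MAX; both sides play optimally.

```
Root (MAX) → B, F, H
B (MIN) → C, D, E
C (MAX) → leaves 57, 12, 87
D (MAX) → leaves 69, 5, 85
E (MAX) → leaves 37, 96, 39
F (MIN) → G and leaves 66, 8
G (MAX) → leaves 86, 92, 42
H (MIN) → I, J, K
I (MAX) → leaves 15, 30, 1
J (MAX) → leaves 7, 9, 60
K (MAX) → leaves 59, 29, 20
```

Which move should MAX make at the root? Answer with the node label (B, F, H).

B

C (MAX): max(57, 12, 87) = 87
D (MAX): max(69, 5, 85) = 85
E (MAX): max(37, 96, 39) = 96
B (MIN): min(87, 85, 96) = 85
G (MAX): max(86, 92, 42) = 92
F (MIN): min(92, 66, 8) = 8
I (MAX): max(15, 30, 1) = 30
J (MAX): max(7, 9, 60) = 60
K (MAX): max(59, 29, 20) = 59
H (MIN): min(30, 60, 59) = 30
Root (MAX): max(85, 8, 30) = 85
MAX picks the child with the highest value: B (value 85).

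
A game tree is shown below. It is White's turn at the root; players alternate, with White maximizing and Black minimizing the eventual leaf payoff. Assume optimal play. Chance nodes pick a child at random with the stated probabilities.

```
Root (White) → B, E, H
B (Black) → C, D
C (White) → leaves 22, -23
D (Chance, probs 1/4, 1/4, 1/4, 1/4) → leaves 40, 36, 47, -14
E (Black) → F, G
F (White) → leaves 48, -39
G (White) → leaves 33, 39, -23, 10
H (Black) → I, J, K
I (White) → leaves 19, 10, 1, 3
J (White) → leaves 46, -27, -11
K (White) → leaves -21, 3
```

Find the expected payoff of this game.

C (White): max(22, -23) = 22
D (Chance): 1/4·40 + 1/4·36 + 1/4·47 + 1/4·-14 = 27.25
B (Black): min(22, 27.25) = 22
F (White): max(48, -39) = 48
G (White): max(33, 39, -23, 10) = 39
E (Black): min(48, 39) = 39
I (White): max(19, 10, 1, 3) = 19
J (White): max(46, -27, -11) = 46
K (White): max(-21, 3) = 3
H (Black): min(19, 46, 3) = 3
Root (White): max(22, 39, 3) = 39

39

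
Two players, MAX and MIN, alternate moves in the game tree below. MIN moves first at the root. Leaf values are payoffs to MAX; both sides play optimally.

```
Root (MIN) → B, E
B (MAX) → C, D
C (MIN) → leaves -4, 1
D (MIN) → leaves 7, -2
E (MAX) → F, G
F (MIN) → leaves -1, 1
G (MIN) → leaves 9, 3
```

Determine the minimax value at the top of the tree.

-2

C (MIN): min(-4, 1) = -4
D (MIN): min(7, -2) = -2
B (MAX): max(-4, -2) = -2
F (MIN): min(-1, 1) = -1
G (MIN): min(9, 3) = 3
E (MAX): max(-1, 3) = 3
Root (MIN): min(-2, 3) = -2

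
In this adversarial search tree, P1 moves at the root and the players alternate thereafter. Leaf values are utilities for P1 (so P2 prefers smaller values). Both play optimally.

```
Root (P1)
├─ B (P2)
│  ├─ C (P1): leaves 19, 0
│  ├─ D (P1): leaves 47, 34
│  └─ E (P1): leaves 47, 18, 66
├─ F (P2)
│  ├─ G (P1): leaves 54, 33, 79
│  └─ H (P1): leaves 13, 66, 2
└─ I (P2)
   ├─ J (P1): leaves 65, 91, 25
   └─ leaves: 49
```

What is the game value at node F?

66

G: max(54, 33, 79) = 79
H: max(13, 66, 2) = 66
F: min(79, 66) = 66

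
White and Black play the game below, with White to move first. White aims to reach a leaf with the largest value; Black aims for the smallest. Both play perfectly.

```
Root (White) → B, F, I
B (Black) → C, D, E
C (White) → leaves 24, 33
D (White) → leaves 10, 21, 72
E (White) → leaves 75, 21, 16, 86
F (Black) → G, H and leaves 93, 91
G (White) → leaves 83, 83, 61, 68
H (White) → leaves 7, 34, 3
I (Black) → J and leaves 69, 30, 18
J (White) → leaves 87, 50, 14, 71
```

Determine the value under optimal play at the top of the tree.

34

C (White): max(24, 33) = 33
D (White): max(10, 21, 72) = 72
E (White): max(75, 21, 16, 86) = 86
B (Black): min(33, 72, 86) = 33
G (White): max(83, 83, 61, 68) = 83
H (White): max(7, 34, 3) = 34
F (Black): min(83, 34, 93, 91) = 34
J (White): max(87, 50, 14, 71) = 87
I (Black): min(87, 69, 30, 18) = 18
Root (White): max(33, 34, 18) = 34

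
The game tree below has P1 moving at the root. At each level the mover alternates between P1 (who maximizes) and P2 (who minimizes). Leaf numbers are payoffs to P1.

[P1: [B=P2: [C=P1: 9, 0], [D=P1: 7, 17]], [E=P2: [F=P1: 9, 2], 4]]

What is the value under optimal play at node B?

C: max(9, 0) = 9
D: max(7, 17) = 17
B: min(9, 17) = 9

9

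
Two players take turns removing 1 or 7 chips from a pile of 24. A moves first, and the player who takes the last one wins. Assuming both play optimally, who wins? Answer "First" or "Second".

Second

W/L table (W = player to move can force a win):
i:   0  1  2  3  4  5  6  7  8  9 10 11 12 13 14 15 16 17 18 19 20 21 22 23 24
     L  W  L  W  L  W  L  W  L  W  L  W  L  W  L  W  L  W  L  W  L  W  L  W  L
Position 24 is L, so the second player wins.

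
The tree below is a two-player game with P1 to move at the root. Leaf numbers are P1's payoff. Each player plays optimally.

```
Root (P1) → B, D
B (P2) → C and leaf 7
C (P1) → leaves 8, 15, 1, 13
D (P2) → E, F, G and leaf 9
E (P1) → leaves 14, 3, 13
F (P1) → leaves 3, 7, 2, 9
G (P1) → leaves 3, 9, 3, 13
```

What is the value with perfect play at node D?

9

E: max(14, 3, 13) = 14
F: max(3, 7, 2, 9) = 9
G: max(3, 9, 3, 13) = 13
D: min(14, 9, 13, 9) = 9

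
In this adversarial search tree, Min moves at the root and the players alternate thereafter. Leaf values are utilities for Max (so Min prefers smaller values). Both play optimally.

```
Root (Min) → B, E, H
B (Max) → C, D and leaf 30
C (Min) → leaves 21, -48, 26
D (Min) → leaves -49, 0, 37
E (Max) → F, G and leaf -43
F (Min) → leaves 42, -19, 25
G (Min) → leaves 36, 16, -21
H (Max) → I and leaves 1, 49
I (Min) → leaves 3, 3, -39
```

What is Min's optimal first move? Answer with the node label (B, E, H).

C (Min): min(21, -48, 26) = -48
D (Min): min(-49, 0, 37) = -49
B (Max): max(-48, -49, 30) = 30
F (Min): min(42, -19, 25) = -19
G (Min): min(36, 16, -21) = -21
E (Max): max(-19, -21, -43) = -19
I (Min): min(3, 3, -39) = -39
H (Max): max(-39, 1, 49) = 49
Root (Min): min(30, -19, 49) = -19
Min picks the child with the lowest value: E (value -19).

E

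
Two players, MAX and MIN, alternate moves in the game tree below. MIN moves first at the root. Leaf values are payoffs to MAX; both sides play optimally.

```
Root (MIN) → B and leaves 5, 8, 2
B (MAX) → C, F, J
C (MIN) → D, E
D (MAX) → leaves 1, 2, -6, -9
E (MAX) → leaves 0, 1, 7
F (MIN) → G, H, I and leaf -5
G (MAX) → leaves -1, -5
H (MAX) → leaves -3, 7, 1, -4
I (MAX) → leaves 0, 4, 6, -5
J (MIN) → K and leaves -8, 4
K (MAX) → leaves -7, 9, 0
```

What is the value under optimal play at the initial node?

D (MAX): max(1, 2, -6, -9) = 2
E (MAX): max(0, 1, 7) = 7
C (MIN): min(2, 7) = 2
G (MAX): max(-1, -5) = -1
H (MAX): max(-3, 7, 1, -4) = 7
I (MAX): max(0, 4, 6, -5) = 6
F (MIN): min(-1, 7, 6, -5) = -5
K (MAX): max(-7, 9, 0) = 9
J (MIN): min(9, -8, 4) = -8
B (MAX): max(2, -5, -8) = 2
Root (MIN): min(2, 5, 8, 2) = 2

2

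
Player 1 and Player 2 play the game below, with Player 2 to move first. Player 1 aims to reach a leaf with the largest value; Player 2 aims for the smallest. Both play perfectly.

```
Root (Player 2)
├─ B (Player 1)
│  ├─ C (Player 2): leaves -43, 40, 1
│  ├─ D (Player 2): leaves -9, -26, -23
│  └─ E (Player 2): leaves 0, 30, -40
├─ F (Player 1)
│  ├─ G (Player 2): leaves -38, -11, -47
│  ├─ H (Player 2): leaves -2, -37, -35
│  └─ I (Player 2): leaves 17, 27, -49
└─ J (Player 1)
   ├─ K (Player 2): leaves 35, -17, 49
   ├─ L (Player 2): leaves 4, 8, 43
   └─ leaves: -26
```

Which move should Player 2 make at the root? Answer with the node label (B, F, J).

F

C (Player 2): min(-43, 40, 1) = -43
D (Player 2): min(-9, -26, -23) = -26
E (Player 2): min(0, 30, -40) = -40
B (Player 1): max(-43, -26, -40) = -26
G (Player 2): min(-38, -11, -47) = -47
H (Player 2): min(-2, -37, -35) = -37
I (Player 2): min(17, 27, -49) = -49
F (Player 1): max(-47, -37, -49) = -37
K (Player 2): min(35, -17, 49) = -17
L (Player 2): min(4, 8, 43) = 4
J (Player 1): max(-17, 4, -26) = 4
Root (Player 2): min(-26, -37, 4) = -37
Player 2 picks the child with the lowest value: F (value -37).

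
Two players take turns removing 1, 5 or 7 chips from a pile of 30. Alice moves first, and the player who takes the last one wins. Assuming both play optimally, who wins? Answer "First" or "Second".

Second

Mark each pile size as W (mover wins) or L (mover loses):
i:   0  1  2  3  4  5  6  7  8  9 10 11 12 13 14 15 16 17 18 19 20 21 22 23 24 25 26 27 28 29 30
     L  W  L  W  L  W  L  W  L  W  L  W  L  W  L  W  L  W  L  W  L  W  L  W  L  W  L  W  L  W  L
Position 30 is L, so the second player wins.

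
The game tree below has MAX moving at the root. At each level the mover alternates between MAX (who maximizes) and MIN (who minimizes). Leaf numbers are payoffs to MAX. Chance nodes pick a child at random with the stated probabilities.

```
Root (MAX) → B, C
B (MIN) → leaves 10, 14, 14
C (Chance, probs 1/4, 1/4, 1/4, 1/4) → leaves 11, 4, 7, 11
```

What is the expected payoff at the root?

B (MIN): min(10, 14, 14) = 10
C (Chance): 1/4·11 + 1/4·4 + 1/4·7 + 1/4·11 = 8.25
Root (MAX): max(10, 8.25) = 10

10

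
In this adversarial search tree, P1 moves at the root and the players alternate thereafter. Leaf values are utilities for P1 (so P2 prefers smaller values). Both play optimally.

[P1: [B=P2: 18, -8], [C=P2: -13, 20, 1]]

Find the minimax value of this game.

B (P2): min(18, -8) = -8
C (P2): min(-13, 20, 1) = -13
Root (P1): max(-8, -13) = -8

-8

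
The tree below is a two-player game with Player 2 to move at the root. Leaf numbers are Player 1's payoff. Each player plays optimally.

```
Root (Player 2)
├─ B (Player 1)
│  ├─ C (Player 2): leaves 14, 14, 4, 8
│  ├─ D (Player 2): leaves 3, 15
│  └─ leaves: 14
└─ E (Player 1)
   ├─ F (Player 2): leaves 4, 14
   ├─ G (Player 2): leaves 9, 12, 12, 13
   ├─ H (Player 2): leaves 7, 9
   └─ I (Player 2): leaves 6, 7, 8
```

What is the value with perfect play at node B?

14

C: min(14, 14, 4, 8) = 4
D: min(3, 15) = 3
B: max(4, 3, 14) = 14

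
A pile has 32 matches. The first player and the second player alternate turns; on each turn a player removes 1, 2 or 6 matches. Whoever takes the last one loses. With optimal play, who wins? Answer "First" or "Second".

Positions where the player to move wins (W) vs loses (L):
i:   0  1  2  3  4  5  6  7  8  9 10 11 12 13 14 15 16 17 18 19 20 21 22 23 24 25 26 27 28 29 30 31 32
     W  L  W  W  L  W  W  W  L  W  W  L  W  W  W  L  W  W  L  W  W  W  L  W  W  L  W  W  W  L  W  W  L
Position 32 is L, so the second player wins.

Second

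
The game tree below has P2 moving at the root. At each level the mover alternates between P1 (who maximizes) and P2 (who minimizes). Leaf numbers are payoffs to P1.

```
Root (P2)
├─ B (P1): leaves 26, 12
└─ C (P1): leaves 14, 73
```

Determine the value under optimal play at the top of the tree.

B (P1): max(26, 12) = 26
C (P1): max(14, 73) = 73
Root (P2): min(26, 73) = 26

26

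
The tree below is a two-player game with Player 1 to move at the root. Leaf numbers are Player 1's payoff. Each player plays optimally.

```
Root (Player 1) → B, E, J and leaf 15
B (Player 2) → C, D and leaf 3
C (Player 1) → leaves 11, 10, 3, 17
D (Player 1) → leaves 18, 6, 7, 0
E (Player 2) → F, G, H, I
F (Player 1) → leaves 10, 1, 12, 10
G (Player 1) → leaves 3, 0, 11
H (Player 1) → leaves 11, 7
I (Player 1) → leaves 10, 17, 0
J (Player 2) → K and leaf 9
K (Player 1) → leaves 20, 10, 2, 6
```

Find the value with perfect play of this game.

15

C (Player 1): max(11, 10, 3, 17) = 17
D (Player 1): max(18, 6, 7, 0) = 18
B (Player 2): min(17, 18, 3) = 3
F (Player 1): max(10, 1, 12, 10) = 12
G (Player 1): max(3, 0, 11) = 11
H (Player 1): max(11, 7) = 11
I (Player 1): max(10, 17, 0) = 17
E (Player 2): min(12, 11, 11, 17) = 11
K (Player 1): max(20, 10, 2, 6) = 20
J (Player 2): min(20, 9) = 9
Root (Player 1): max(3, 11, 9, 15) = 15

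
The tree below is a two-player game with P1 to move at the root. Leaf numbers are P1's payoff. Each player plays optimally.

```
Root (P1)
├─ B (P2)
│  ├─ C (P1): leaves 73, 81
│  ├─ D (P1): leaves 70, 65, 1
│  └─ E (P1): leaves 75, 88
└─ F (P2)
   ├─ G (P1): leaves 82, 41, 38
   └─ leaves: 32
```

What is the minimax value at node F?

G: max(82, 41, 38) = 82
F: min(82, 32) = 32

32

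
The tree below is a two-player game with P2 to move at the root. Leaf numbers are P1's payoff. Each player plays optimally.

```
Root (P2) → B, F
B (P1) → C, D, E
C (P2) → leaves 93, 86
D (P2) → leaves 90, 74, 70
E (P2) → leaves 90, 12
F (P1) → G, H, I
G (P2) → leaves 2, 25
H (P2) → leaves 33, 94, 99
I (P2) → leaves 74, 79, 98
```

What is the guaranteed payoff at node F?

G: min(2, 25) = 2
H: min(33, 94, 99) = 33
I: min(74, 79, 98) = 74
F: max(2, 33, 74) = 74

74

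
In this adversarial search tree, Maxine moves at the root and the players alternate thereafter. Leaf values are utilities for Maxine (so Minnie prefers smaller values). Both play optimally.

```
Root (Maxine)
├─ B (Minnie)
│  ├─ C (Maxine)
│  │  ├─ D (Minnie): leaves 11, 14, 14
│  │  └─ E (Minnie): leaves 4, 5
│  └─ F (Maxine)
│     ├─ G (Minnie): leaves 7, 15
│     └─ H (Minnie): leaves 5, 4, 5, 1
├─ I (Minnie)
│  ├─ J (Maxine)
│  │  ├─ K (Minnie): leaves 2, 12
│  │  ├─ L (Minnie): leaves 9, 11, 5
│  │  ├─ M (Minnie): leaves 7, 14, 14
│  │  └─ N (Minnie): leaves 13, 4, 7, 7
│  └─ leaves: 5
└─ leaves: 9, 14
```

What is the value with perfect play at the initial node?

D (Minnie): min(11, 14, 14) = 11
E (Minnie): min(4, 5) = 4
C (Maxine): max(11, 4) = 11
G (Minnie): min(7, 15) = 7
H (Minnie): min(5, 4, 5, 1) = 1
F (Maxine): max(7, 1) = 7
B (Minnie): min(11, 7) = 7
K (Minnie): min(2, 12) = 2
L (Minnie): min(9, 11, 5) = 5
M (Minnie): min(7, 14, 14) = 7
N (Minnie): min(13, 4, 7, 7) = 4
J (Maxine): max(2, 5, 7, 4) = 7
I (Minnie): min(7, 5) = 5
Root (Maxine): max(7, 5, 9, 14) = 14

14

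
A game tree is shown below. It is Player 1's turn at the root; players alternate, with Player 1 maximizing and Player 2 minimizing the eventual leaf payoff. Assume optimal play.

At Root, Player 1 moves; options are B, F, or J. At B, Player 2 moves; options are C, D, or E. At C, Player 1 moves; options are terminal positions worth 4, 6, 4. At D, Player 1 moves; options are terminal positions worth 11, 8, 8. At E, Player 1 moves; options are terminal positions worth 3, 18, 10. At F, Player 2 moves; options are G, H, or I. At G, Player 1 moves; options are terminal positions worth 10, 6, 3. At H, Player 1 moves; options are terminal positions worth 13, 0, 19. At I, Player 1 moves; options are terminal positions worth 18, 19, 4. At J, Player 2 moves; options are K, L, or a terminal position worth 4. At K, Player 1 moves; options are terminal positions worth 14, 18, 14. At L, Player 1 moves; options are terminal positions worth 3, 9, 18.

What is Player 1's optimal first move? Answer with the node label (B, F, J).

C (Player 1): max(4, 6, 4) = 6
D (Player 1): max(11, 8, 8) = 11
E (Player 1): max(3, 18, 10) = 18
B (Player 2): min(6, 11, 18) = 6
G (Player 1): max(10, 6, 3) = 10
H (Player 1): max(13, 0, 19) = 19
I (Player 1): max(18, 19, 4) = 19
F (Player 2): min(10, 19, 19) = 10
K (Player 1): max(14, 18, 14) = 18
L (Player 1): max(3, 9, 18) = 18
J (Player 2): min(18, 18, 4) = 4
Root (Player 1): max(6, 10, 4) = 10
Player 1 picks the child with the highest value: F (value 10).

F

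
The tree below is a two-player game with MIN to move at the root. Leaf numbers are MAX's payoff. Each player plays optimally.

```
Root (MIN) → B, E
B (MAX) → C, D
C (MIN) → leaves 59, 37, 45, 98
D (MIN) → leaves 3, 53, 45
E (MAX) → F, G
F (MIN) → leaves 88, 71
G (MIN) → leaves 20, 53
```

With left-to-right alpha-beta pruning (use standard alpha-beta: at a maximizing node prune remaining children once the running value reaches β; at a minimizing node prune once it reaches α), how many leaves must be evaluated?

7

C [α=-∞,β=+∞]: v=37
D [α=37,β=+∞]: v=3 after child 1 ≤ α → α-cutoff, skip 2
B [α=-∞,β=+∞]: v=37
F [α=-∞,β=37]: v=71
E [α=-∞,β=37]: v=71 after child 1 ≥ β → β-cutoff, skip 1
Root [α=-∞,β=+∞]: v=37
Leaves evaluated: 7 of 11.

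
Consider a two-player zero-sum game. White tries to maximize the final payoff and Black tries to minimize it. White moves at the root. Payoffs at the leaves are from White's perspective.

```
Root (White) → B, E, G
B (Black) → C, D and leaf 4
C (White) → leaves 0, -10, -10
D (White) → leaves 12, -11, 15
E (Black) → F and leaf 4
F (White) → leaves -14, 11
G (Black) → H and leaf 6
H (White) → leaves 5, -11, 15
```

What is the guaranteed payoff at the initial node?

C (White): max(0, -10, -10) = 0
D (White): max(12, -11, 15) = 15
B (Black): min(0, 15, 4) = 0
F (White): max(-14, 11) = 11
E (Black): min(11, 4) = 4
H (White): max(5, -11, 15) = 15
G (Black): min(15, 6) = 6
Root (White): max(0, 4, 6) = 6

6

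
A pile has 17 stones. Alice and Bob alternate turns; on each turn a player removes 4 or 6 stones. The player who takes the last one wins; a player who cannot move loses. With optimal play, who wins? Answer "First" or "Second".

First

Compute winning (W) and losing (L) positions by backward induction:
i:   0  1  2  3  4  5  6  7  8  9 10 11 12 13 14 15 16 17
     L  L  L  L  W  W  W  W  W  W  L  L  L  L  W  W  W  W
Position 17 is W, so the first player wins.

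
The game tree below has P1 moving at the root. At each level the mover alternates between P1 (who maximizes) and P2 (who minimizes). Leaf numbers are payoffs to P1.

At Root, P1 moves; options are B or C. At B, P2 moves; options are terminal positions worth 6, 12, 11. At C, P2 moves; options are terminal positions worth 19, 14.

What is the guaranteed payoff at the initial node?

B (P2): min(6, 12, 11) = 6
C (P2): min(19, 14) = 14
Root (P1): max(6, 14) = 14

14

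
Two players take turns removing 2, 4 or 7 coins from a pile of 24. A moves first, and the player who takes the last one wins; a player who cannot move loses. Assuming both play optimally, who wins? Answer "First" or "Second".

Mark each pile size as W (mover wins) or L (mover loses):
i:   0  1  2  3  4  5  6  7  8  9 10 11 12 13 14 15 16 17 18 19 20 21 22 23 24
     L  L  W  W  W  W  L  W  W  L  W  W  L  W  W  L  W  W  L  W  W  L  W  W  L
Position 24 is L, so the second player wins.

Second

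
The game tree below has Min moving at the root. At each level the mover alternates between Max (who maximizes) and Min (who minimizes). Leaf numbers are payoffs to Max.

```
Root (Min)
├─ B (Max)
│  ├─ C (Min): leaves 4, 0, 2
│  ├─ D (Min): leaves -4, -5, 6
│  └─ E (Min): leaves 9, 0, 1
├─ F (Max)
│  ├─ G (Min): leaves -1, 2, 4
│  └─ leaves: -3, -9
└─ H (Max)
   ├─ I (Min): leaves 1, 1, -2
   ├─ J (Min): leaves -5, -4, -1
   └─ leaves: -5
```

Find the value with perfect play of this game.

-2

C (Min): min(4, 0, 2) = 0
D (Min): min(-4, -5, 6) = -5
E (Min): min(9, 0, 1) = 0
B (Max): max(0, -5, 0) = 0
G (Min): min(-1, 2, 4) = -1
F (Max): max(-1, -3, -9) = -1
I (Min): min(1, 1, -2) = -2
J (Min): min(-5, -4, -1) = -5
H (Max): max(-2, -5, -5) = -2
Root (Min): min(0, -1, -2) = -2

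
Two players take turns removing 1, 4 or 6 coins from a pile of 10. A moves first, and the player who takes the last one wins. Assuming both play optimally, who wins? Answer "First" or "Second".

Mark each pile size as W (mover wins) or L (mover loses):
i:   0  1  2  3  4  5  6  7  8  9 10
     L  W  L  W  W  L  W  L  W  W  L
Position 10 is L, so the second player wins.

Second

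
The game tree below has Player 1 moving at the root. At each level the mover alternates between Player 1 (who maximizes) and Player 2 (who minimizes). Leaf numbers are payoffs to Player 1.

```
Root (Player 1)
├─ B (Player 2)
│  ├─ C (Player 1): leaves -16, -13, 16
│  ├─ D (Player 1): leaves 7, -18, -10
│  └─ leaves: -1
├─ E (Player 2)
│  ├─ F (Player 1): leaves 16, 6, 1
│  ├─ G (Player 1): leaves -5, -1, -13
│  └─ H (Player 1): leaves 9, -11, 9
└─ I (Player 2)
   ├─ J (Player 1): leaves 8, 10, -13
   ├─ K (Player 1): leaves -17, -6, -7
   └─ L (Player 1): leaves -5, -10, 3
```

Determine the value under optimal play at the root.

C (Player 1): max(-16, -13, 16) = 16
D (Player 1): max(7, -18, -10) = 7
B (Player 2): min(16, 7, -1) = -1
F (Player 1): max(16, 6, 1) = 16
G (Player 1): max(-5, -1, -13) = -1
H (Player 1): max(9, -11, 9) = 9
E (Player 2): min(16, -1, 9) = -1
J (Player 1): max(8, 10, -13) = 10
K (Player 1): max(-17, -6, -7) = -6
L (Player 1): max(-5, -10, 3) = 3
I (Player 2): min(10, -6, 3) = -6
Root (Player 1): max(-1, -1, -6) = -1

-1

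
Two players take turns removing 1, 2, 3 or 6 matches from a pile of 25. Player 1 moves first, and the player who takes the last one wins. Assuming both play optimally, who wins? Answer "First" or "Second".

First

Positions where the player to move wins (W) vs loses (L):
i:   0  1  2  3  4  5  6  7  8  9 10 11 12 13 14 15 16 17 18 19 20 21 22 23 24 25
     L  W  W  W  L  W  W  W  L  W  W  W  L  W  W  W  L  W  W  W  L  W  W  W  L  W
Position 25 is W, so the first player wins.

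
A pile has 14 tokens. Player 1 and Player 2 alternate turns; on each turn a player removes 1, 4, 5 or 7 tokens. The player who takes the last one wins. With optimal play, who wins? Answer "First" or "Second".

First

Mark each pile size as W (mover wins) or L (mover loses):
i:   0  1  2  3  4  5  6  7  8  9 10 11 12 13 14
     L  W  L  W  W  W  W  W  L  W  L  W  W  W  W
Position 14 is W, so the first player wins.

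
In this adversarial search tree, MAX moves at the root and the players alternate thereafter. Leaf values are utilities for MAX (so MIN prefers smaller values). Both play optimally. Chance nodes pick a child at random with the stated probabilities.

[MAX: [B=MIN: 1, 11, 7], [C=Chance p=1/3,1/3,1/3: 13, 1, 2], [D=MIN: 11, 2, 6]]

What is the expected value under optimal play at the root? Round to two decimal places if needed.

B (MIN): min(1, 11, 7) = 1
C (Chance): 1/3·13 + 1/3·1 + 1/3·2 = 5.33
D (MIN): min(11, 2, 6) = 2
Root (MAX): max(1, 5.33, 2) = 5.33

5.33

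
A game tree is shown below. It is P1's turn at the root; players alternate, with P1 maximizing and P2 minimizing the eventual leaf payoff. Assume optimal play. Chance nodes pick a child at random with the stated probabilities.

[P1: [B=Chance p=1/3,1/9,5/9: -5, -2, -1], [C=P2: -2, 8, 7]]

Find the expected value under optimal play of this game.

B (Chance): 1/3·-5 + 1/9·-2 + 5/9·-1 = -2.44
C (P2): min(-2, 8, 7) = -2
Root (P1): max(-2.44, -2) = -2

-2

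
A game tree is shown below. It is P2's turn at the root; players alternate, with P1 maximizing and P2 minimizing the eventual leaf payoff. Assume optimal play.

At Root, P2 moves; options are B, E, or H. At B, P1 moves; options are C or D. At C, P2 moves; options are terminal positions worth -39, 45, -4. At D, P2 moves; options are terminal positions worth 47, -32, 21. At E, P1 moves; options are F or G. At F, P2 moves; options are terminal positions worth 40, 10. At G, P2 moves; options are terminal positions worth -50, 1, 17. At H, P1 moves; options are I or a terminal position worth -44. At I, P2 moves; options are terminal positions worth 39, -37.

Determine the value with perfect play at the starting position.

C (P2): min(-39, 45, -4) = -39
D (P2): min(47, -32, 21) = -32
B (P1): max(-39, -32) = -32
F (P2): min(40, 10) = 10
G (P2): min(-50, 1, 17) = -50
E (P1): max(10, -50) = 10
I (P2): min(39, -37) = -37
H (P1): max(-37, -44) = -37
Root (P2): min(-32, 10, -37) = -37

-37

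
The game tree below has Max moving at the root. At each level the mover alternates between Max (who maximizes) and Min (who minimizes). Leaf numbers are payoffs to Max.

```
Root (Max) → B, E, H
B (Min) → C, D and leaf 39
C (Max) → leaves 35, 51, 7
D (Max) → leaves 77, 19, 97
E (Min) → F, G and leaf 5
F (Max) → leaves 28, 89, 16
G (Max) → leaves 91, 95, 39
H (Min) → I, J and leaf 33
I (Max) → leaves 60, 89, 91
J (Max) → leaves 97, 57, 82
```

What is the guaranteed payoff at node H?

I: max(60, 89, 91) = 91
J: max(97, 57, 82) = 97
H: min(91, 97, 33) = 33

33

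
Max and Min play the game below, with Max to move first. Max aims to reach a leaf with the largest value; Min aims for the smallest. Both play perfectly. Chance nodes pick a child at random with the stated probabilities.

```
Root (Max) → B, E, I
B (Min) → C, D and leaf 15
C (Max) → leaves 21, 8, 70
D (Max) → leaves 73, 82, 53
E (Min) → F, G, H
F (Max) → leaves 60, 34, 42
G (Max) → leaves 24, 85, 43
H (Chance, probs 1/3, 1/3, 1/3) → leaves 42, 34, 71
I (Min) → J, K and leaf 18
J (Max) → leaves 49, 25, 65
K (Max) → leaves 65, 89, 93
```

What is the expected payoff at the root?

C (Max): max(21, 8, 70) = 70
D (Max): max(73, 82, 53) = 82
B (Min): min(70, 82, 15) = 15
F (Max): max(60, 34, 42) = 60
G (Max): max(24, 85, 43) = 85
H (Chance): 1/3·42 + 1/3·34 + 1/3·71 = 49
E (Min): min(60, 85, 49) = 49
J (Max): max(49, 25, 65) = 65
K (Max): max(65, 89, 93) = 93
I (Min): min(65, 93, 18) = 18
Root (Max): max(15, 49, 18) = 49

49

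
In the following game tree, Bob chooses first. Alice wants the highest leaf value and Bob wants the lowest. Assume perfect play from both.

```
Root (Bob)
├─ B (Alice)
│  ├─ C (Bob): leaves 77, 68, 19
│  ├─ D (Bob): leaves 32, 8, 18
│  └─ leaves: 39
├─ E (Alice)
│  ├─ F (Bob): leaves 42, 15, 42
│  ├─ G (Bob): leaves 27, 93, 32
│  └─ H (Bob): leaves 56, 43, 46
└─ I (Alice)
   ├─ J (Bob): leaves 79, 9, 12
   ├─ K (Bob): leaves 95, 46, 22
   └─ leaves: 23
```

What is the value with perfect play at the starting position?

C (Bob): min(77, 68, 19) = 19
D (Bob): min(32, 8, 18) = 8
B (Alice): max(19, 8, 39) = 39
F (Bob): min(42, 15, 42) = 15
G (Bob): min(27, 93, 32) = 27
H (Bob): min(56, 43, 46) = 43
E (Alice): max(15, 27, 43) = 43
J (Bob): min(79, 9, 12) = 9
K (Bob): min(95, 46, 22) = 22
I (Alice): max(9, 22, 23) = 23
Root (Bob): min(39, 43, 23) = 23

23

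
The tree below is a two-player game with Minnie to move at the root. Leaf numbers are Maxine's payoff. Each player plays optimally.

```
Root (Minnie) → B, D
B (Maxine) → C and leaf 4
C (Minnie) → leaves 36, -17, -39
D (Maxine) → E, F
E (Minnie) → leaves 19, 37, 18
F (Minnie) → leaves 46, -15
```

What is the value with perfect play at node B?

4

C: min(36, -17, -39) = -39
B: max(-39, 4) = 4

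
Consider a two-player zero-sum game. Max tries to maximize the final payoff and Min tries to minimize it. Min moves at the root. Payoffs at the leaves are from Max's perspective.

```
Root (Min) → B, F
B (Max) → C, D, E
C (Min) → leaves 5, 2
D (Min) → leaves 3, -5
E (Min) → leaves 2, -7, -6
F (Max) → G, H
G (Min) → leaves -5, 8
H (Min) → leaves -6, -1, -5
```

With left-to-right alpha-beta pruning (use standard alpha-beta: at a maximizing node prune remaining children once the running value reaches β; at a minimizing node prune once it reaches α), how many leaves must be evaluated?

C [α=-∞,β=+∞]: v=2
D [α=2,β=+∞]: v=-5
E [α=2,β=+∞]: v=2 after child 1 ≤ α → α-cutoff, skip 2
B [α=-∞,β=+∞]: v=2
G [α=-∞,β=2]: v=-5
H [α=-5,β=2]: v=-6 after child 1 ≤ α → α-cutoff, skip 2
F [α=-∞,β=2]: v=-5
Root [α=-∞,β=+∞]: v=-5
Leaves evaluated: 8 of 12.

8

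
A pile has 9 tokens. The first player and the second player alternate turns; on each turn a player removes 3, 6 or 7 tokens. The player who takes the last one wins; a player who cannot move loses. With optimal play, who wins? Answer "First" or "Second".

Positions where the player to move wins (W) vs loses (L):
i:   0  1  2  3  4  5  6  7  8  9
     L  L  L  W  W  W  W  W  W  W
Position 9 is W, so the first player wins.

First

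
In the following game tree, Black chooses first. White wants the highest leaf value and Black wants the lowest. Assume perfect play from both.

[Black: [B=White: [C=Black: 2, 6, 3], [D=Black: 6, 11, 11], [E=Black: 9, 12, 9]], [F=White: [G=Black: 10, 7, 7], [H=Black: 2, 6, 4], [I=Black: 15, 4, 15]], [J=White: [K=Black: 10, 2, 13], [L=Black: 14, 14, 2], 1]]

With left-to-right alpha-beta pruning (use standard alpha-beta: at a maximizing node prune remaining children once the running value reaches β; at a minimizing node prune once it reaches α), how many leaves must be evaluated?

C [α=-∞,β=+∞]: v=2
D [α=2,β=+∞]: v=6
E [α=6,β=+∞]: v=9
B [α=-∞,β=+∞]: v=9
G [α=-∞,β=9]: v=7
H [α=7,β=9]: v=2 after child 1 ≤ α → α-cutoff, skip 2
I [α=7,β=9]: v=4 after child 2 ≤ α → α-cutoff, skip 1
F [α=-∞,β=9]: v=7
K [α=-∞,β=7]: v=2
L [α=2,β=7]: v=2
J [α=-∞,β=7]: v=2
Root [α=-∞,β=+∞]: v=2
Leaves evaluated: 22 of 25.

22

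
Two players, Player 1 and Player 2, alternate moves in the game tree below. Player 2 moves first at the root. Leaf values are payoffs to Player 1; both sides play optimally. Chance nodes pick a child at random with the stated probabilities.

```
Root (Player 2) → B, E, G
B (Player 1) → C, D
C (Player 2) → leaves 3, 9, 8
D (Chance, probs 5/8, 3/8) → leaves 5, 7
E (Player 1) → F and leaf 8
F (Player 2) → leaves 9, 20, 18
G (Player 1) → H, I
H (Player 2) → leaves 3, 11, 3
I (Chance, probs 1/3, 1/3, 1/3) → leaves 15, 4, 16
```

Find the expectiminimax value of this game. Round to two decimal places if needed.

C (Player 2): min(3, 9, 8) = 3
D (Chance): 5/8·5 + 3/8·7 = 5.75
B (Player 1): max(3, 5.75) = 5.75
F (Player 2): min(9, 20, 18) = 9
E (Player 1): max(9, 8) = 9
H (Player 2): min(3, 11, 3) = 3
I (Chance): 1/3·15 + 1/3·4 + 1/3·16 = 11.67
G (Player 1): max(3, 11.67) = 11.67
Root (Player 2): min(5.75, 9, 11.67) = 5.75

5.75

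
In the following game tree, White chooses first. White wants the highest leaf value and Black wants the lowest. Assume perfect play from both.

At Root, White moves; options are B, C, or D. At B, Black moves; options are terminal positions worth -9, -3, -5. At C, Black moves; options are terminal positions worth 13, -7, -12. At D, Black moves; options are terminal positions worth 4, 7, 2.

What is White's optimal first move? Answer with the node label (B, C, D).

B (Black): min(-9, -3, -5) = -9
C (Black): min(13, -7, -12) = -12
D (Black): min(4, 7, 2) = 2
Root (White): max(-9, -12, 2) = 2
White picks the child with the highest value: D (value 2).

D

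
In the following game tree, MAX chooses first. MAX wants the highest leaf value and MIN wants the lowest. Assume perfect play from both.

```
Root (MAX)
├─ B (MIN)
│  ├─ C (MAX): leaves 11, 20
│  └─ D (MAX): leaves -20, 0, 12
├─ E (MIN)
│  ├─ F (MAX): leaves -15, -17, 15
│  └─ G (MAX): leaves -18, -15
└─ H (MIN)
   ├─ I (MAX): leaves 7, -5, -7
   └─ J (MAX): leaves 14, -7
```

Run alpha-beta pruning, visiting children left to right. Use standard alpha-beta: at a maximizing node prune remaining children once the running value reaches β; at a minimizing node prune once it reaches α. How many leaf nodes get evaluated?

13

C [α=-∞,β=+∞]: v=20
D [α=-∞,β=20]: v=12
B [α=-∞,β=+∞]: v=12
F [α=12,β=+∞]: v=15
G [α=12,β=15]: v=-15
E [α=12,β=+∞]: v=-15
I [α=12,β=+∞]: v=7
H [α=12,β=+∞]: v=7 after child 1 ≤ α → α-cutoff, skip 1
Root [α=-∞,β=+∞]: v=12
Leaves evaluated: 13 of 15.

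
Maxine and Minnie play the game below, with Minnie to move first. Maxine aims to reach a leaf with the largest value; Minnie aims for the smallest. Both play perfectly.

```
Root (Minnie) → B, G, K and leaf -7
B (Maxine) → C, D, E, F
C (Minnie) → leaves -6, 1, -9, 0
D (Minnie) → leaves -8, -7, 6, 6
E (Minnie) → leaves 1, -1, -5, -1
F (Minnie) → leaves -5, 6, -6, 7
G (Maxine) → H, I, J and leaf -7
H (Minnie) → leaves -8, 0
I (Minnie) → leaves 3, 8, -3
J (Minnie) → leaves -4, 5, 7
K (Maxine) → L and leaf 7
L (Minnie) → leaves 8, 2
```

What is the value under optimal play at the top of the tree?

-7

C (Minnie): min(-6, 1, -9, 0) = -9
D (Minnie): min(-8, -7, 6, 6) = -8
E (Minnie): min(1, -1, -5, -1) = -5
F (Minnie): min(-5, 6, -6, 7) = -6
B (Maxine): max(-9, -8, -5, -6) = -5
H (Minnie): min(-8, 0) = -8
I (Minnie): min(3, 8, -3) = -3
J (Minnie): min(-4, 5, 7) = -4
G (Maxine): max(-8, -3, -4, -7) = -3
L (Minnie): min(8, 2) = 2
K (Maxine): max(2, 7) = 7
Root (Minnie): min(-5, -3, 7, -7) = -7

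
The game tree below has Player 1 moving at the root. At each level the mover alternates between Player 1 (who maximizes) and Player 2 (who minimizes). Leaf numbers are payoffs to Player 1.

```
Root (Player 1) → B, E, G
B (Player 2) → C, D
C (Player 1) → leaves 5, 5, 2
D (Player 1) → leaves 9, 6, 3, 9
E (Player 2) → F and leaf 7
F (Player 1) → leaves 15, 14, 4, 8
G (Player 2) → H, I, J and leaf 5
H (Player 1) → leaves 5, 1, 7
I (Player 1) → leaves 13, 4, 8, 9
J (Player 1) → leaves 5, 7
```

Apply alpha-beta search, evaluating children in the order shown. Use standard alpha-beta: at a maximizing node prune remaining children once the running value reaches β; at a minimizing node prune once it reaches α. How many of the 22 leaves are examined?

C [α=-∞,β=+∞]: v=5
D [α=-∞,β=5]: v=9 after child 1 ≥ β → β-cutoff, skip 3
B [α=-∞,β=+∞]: v=5
F [α=5,β=+∞]: v=15
E [α=5,β=+∞]: v=7
H [α=7,β=+∞]: v=7
G [α=7,β=+∞]: v=7 after child 1 ≤ α → α-cutoff, skip 3
Root [α=-∞,β=+∞]: v=7
Leaves evaluated: 12 of 22.

12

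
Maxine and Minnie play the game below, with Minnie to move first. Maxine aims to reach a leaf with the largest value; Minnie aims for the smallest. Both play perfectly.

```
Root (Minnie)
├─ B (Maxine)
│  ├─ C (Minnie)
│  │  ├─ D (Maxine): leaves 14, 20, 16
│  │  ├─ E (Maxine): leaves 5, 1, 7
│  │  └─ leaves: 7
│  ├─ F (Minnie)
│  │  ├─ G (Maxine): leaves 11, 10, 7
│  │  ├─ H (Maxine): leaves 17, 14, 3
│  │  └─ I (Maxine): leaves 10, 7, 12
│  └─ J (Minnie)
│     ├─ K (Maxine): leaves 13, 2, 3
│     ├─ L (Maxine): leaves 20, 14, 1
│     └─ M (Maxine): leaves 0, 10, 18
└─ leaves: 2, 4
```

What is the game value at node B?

13

D: max(14, 20, 16) = 20
E: max(5, 1, 7) = 7
C: min(20, 7, 7) = 7
G: max(11, 10, 7) = 11
H: max(17, 14, 3) = 17
I: max(10, 7, 12) = 12
F: min(11, 17, 12) = 11
K: max(13, 2, 3) = 13
L: max(20, 14, 1) = 20
M: max(0, 10, 18) = 18
J: min(13, 20, 18) = 13
B: max(7, 11, 13) = 13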